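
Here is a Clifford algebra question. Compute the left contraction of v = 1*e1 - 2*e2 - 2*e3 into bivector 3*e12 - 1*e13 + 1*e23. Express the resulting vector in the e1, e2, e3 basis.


Left contraction v _| B = <vB>_1 (grade-1 part of the geometric product vB).
Using e1_|e12 = e2, e2_|e12 = -e1, e1_|e13 = e3, e3_|e13 = -e1, e2_|e23 = e3, e3_|e23 = -e2:
e1 coeff: -v2*b12 - v3*b13 = -(-2)*(3) - (-2)*(-1) = 4
e2 coeff: v1*b12 - v3*b23 = (1)*(3) - (-2)*(1) = 5
e3 coeff: v1*b13 + v2*b23 = (1)*(-1) + (-2)*(1) = -3
v _| B = 4*e1 + 5*e2 - 3*e3


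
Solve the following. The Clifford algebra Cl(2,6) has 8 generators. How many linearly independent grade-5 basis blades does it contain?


Number of grade-k basis blades in Cl(p,q) with n = p + q is C(n, k).
n = 2 + 6 = 8
C(8, 5) = 8! / (5! * 3!)
= 40320 / (120 * 6)
= 56


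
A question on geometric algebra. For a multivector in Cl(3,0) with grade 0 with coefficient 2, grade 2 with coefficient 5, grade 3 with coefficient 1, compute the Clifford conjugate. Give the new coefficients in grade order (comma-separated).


Clifford conjugate sign for grade k: (-1)^(k(k+1)/2)
Grade 0: (-1)^(0*1/2) = (-1)^0 = 1, coeff 2 -> 2
Grade 2: (-1)^(2*3/2) = (-1)^3 = -1, coeff 5 -> -5
Grade 3: (-1)^(3*4/2) = (-1)^6 = 1, coeff 1 -> 1
Conjugated coefficients: 2, -5, 1


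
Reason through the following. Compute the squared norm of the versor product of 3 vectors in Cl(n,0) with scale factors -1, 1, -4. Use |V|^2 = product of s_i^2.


Each vector v_i has |v_i|^2 = s_i^2
Squared scales: (-1)^2 = 1, 1^2 = 1, (-4)^2 = 16
|V|^2 = 1 * 1 * 16
= 16


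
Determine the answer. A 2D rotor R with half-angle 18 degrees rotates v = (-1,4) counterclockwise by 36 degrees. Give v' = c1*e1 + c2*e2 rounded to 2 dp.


Rotor R = cos(18deg) - sin(18deg)*e12
Rotation angle theta = 2 * 18 = 36 degrees
v' = R*v*~R rotates v by theta.
cos(36deg) = 0.8090, sin(36deg) = 0.5878
v'_1 = -1*cos(36deg) - 4*sin(36deg)
= -1*0.8090 - 4*0.5878
= -3.16
v'_2 = -1*sin(36deg) + 4*cos(36deg)
= -1*0.5878 + 4*0.8090
= 2.65
v' = -3.16*e1 + 2.65*e2


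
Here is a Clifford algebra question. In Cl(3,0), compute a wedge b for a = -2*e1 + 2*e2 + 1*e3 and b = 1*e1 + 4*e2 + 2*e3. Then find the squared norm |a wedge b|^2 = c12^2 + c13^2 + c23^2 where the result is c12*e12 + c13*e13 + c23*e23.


a wedge b = (a1*b2 - a2*b1)*e12 + (a1*b3 - a3*b1)*e13 + (a2*b3 - a3*b2)*e23
e12 coeff: (-2)*4 - 2*1 = -8 - 2 = -10
e13 coeff: (-2)*2 - 1*1 = -4 - 1 = -5
e23 coeff: 2*2 - 1*4 = 4 - 4 = 0
|a wedge b|^2 = (-10)^2 + (-5)^2 + 0^2
= 100 + 25 + 0
= 125


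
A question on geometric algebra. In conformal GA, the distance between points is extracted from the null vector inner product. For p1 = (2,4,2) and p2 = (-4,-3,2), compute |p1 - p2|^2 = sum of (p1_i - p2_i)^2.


p1 - p2 = (6, 7, 0)
|p1 - p2|^2 = 6^2 + 7^2 + 0^2
= 36 + 49 + 0
= 85


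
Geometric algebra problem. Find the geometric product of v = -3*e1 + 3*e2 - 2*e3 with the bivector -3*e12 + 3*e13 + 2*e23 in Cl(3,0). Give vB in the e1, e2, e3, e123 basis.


vB has grade-1 (vector) and grade-3 (trivector) parts: vB = (v _| B) + (v ^ B).
Vector part <vB>_1:
  e1: -v2*b12 - v3*b13 = -(3)*(-3) - (-2)*(3) = 15
  e2: v1*b12 - v3*b23 = (-3)*(-3) - (-2)*(2) = 13
  e3: v1*b13 + v2*b23 = (-3)*(3) + (3)*(2) = -3
Trivector part <vB>_3:
  e123: v1*b23 - v2*b13 + v3*b12 = (-3)*(2) - (3)*(3) + (-2)*(-3) = -9
vB = 15*e1 + 13*e2 - 3*e3 - 9*e123


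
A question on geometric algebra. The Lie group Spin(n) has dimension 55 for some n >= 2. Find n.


dim Spin(n) = dim so(n) = n(n-1)/2.
Solve n(n-1)/2 = 55, i.e. n^2 - n - 110 = 0.
Discriminant = 1 + 8*55 = 441
n = (1 + sqrt(441))/2 = (1 + 21)/2 = 11


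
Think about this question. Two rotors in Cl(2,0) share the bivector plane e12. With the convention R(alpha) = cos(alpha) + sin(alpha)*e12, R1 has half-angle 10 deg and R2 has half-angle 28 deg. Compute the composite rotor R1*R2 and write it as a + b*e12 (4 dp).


Same-plane rotors commute and their half-angles add:
R1*R2 = cos(a1 + a2) + sin(a1 + a2)*e12.
a1 + a2 = 10 + 28 = 38 deg
cos(38 deg) = 0.7880
sin(38 deg) = 0.6157
R1*R2 = 0.7880 + 0.6157*e12


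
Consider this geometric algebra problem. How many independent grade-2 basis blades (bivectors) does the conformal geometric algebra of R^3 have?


The conformal model of R^3 uses Cl(4,1) with m = 3 + 2 = 5 generators.
Number of grade-2 blades = C(m, 2) = C(5, 2)
= 5*4/2 = 10


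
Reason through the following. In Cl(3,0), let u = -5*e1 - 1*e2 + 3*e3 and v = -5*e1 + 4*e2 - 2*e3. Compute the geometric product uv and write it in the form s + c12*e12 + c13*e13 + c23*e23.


In Cl(3,0): e_i^2 = 1, e_ie_j = -e_je_i for i != j.
Scalar part = u . v = (-5)*(-5) + (-1)*4 + 3*(-2)
= 25 + (-4) + (-6) = 15
e12 coeff = (-5)*4 - (-1)*(-5) = -20 - 5 = -25
e13 coeff = (-5)*(-2) - 3*(-5) = 10 - (-15) = 25
e23 coeff = (-1)*(-2) - 3*4 = 2 - 12 = -10
uv = 15 - 25*e12 + 25*e13 - 10*e23


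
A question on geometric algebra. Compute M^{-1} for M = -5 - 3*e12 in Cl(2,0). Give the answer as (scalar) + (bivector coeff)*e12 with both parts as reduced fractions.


M = -5 - 3*e12, where e12^2 = -1.
Since M commutes with its reverse ~M = a - b*e12, M * ~M = a^2 - b^2*e12^2 = a^2 + b^2.
So M^{-1} = ~M / (a^2 + b^2) = (a - b*e12)/(a^2 + b^2).
a^2 + b^2 = 25 + 9 = 34
Scalar part = -5/34 = -5/34
Bivector coeff = 3/34 = 3/34
M^{-1} = -5/34 + 3/34*e12


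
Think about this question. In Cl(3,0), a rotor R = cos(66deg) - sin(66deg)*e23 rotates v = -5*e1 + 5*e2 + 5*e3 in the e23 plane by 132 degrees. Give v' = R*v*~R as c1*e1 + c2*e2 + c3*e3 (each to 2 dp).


Rotor R = cos(66deg) - sin(66deg)*e23
Rotation angle theta = 2 * 66 = 132 degrees in the e23 plane (e2 -> e3).
The component perpendicular to the plane (e1) is invariant: v'_1 = v1 = -5.00
cos(132deg) = -0.6691, sin(132deg) = 0.7431
v'_2 = v2*cos(theta) - v3*sin(theta) = 5*(-0.6691) - 5*0.7431 = -7.06
v'_3 = v2*sin(theta) + v3*cos(theta) = 5*0.7431 + 5*(-0.6691) = 0.37
v' = -5.00*e1 - 7.06*e2 + 0.37*e3


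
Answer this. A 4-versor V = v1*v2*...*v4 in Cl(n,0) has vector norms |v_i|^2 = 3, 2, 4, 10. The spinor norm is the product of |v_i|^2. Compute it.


Spinor norm N(V) = |v1|^2 * |v2|^2 * ... * |v4|^2
= 3 * 2 * 4 * 10
Running product: 3, 6, 24, 240
N(V) = 240


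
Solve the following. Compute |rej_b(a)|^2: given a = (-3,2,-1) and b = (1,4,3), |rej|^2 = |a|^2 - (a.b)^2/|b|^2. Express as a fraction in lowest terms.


|a|^2 = (-3)^2 + 2^2 + (-1)^2 = 14
|b|^2 = 1^2 + 4^2 + 3^2 = 26
a . b = (-3)*1 + 2*4 + (-1)*3 = 2
(a.b)^2 = 2^2 = 4
|rej|^2 = 14 - 4/26
= (364 - 4)/26
= 360/26
In lowest terms: 180/13


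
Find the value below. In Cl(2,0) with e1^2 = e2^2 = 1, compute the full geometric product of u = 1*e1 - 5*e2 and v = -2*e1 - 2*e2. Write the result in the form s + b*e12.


Expand: (1*e1 - 5*e2)(-2*e1 - 2*e2)
= 1*(-2)*e1e1 + 1*(-2)*e1e2 + (-5)*(-2)*e2e1 + (-5)*(-2)*e2e2
Using e1^2 = e2^2 = 1, e2e1 = -e1e2:
Scalar part s = 1*(-2) + (-5)*(-2) = -2 + 10 = 8
Bivector part b = 1*(-2) - (-5)*(-2) = -2 - 10 = -12
uv = 8 - 12*e12


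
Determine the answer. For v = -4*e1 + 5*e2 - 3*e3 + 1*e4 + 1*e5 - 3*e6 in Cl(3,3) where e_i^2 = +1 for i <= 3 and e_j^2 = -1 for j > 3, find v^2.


v^2 = sum of c_i^2 * e_i^2
Positive signature terms (e_i^2 = +1): (-4)^2 + 5^2 + (-3)^2 = 50
Negative signature terms (e_j^2 = -1): 1^2 + 1^2 + (-3)^2 = 11
v^2 = 50 - 11 = 39


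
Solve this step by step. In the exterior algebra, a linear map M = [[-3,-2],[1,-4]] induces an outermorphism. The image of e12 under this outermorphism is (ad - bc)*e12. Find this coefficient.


The outermorphism of a linear map f sends e1^e2 to f(e1)^f(e2).
f(e1) = -3*e1 + 1*e2
f(e2) = -2*e1 - 4*e2
f(e1) ^ f(e2) = (-3*e1 + 1*e2) ^ (-2*e1 - 4*e2)
= (-3)*(-4)*e12 + 1*(-2)*e21
= (12 - (-2))*e12
= 14*e12
Coefficient = 14


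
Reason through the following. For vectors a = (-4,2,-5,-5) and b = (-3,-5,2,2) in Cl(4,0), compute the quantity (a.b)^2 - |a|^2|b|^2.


a . b = (-4)*(-3) + 2*(-5) + (-5)*2 + (-5)*2
= 12 + (-10) + (-10) + (-10) = -18
|a|^2 = (-4)^2 + 2^2 + (-5)^2 + (-5)^2 = 70
|b|^2 = (-3)^2 + (-5)^2 + 2^2 + 2^2 = 42
(a.b)^2 = (-18)^2 = 324
|a|^2 * |b|^2 = 70 * 42 = 2940
Result = 324 - 2940 = -2616


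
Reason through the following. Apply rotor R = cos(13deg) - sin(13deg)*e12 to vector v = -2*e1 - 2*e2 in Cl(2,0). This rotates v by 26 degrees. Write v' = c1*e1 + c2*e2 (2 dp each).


Rotor R = cos(13deg) - sin(13deg)*e12
Rotation angle theta = 2 * 13 = 26 degrees
v' = R*v*~R rotates v by theta.
cos(26deg) = 0.8988, sin(26deg) = 0.4384
v'_1 = -2*cos(26deg) - (-2)*sin(26deg)
= -2*0.8988 - (-2)*0.4384
= -0.92
v'_2 = -2*sin(26deg) + (-2)*cos(26deg)
= -2*0.4384 + (-2)*0.8988
= -2.67
v' = -0.92*e1 - 2.67*e2


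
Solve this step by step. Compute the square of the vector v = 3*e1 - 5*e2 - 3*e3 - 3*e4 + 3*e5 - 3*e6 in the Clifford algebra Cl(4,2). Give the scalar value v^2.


v^2 = sum of c_i^2 * e_i^2
Positive signature terms (e_i^2 = +1): 3^2 + (-5)^2 + (-3)^2 + (-3)^2 = 52
Negative signature terms (e_j^2 = -1): 3^2 + (-3)^2 = 18
v^2 = 52 - 18 = 34


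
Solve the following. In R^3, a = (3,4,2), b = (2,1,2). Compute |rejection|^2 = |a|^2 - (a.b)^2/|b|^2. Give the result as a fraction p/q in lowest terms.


|a|^2 = 3^2 + 4^2 + 2^2 = 29
|b|^2 = 2^2 + 1^2 + 2^2 = 9
a . b = 3*2 + 4*1 + 2*2 = 14
(a.b)^2 = 14^2 = 196
|rej|^2 = 29 - 196/9
= (261 - 196)/9
= 65/9
In lowest terms: 65/9


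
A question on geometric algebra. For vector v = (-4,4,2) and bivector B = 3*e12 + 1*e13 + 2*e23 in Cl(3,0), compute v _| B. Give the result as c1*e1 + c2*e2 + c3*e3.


Left contraction v _| B = <vB>_1 (grade-1 part of the geometric product vB).
Using e1_|e12 = e2, e2_|e12 = -e1, e1_|e13 = e3, e3_|e13 = -e1, e2_|e23 = e3, e3_|e23 = -e2:
e1 coeff: -v2*b12 - v3*b13 = -(4)*(3) - (2)*(1) = -14
e2 coeff: v1*b12 - v3*b23 = (-4)*(3) - (2)*(2) = -16
e3 coeff: v1*b13 + v2*b23 = (-4)*(1) + (4)*(2) = 4
v _| B = -14*e1 - 16*e2 + 4*e3


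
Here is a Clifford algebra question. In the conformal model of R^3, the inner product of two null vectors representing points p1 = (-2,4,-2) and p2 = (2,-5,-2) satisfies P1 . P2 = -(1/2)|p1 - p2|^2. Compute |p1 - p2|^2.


p1 - p2 = (-4, 9, 0)
|p1 - p2|^2 = (-4)^2 + 9^2 + 0^2
= 16 + 81 + 0
= 97


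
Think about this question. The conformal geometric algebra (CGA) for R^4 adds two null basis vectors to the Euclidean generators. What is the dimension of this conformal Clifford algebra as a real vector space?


The conformal model of R^4 uses Cl(5,1): the 4 Euclidean generators plus two extra orthogonal generators e+ (e+^2 = +1) and e- (e-^2 = -1), from which the null vectors e0, einf are built.
Number of generators m = 4 + 2 = 6.
dim Cl(p,q) = 2^m = 2^6 = 64


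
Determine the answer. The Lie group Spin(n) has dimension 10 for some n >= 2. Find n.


dim Spin(n) = dim so(n) = n(n-1)/2.
Solve n(n-1)/2 = 10, i.e. n^2 - n - 20 = 0.
Discriminant = 1 + 8*10 = 81
n = (1 + sqrt(81))/2 = (1 + 9)/2 = 5


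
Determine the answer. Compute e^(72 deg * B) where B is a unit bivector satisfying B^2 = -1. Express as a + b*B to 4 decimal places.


For a unit bivector B with B^2 = -1, the exponential series gives
e^(theta*B) = cos(theta) + sin(theta)*B (the GA analogue of Euler's formula).
theta = 72 degrees = 1.256637 rad
cos(72 deg) = 0.3090
sin(72 deg) = 0.9511
exp(theta*B) = 0.3090 + 0.9511*B


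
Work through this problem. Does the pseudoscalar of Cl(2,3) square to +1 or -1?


The pseudoscalar I = e1...e_n (product of all n generators) of Cl(p,q) satisfies I^2 = (-1)^(q + n(n-1)/2).
p = 2, q = 3, n = p + q = 5
n(n-1)/2 = 5 * 4 / 2 = 10
Exponent = q + n(n-1)/2 = 3 + 10 = 13
I^2 = (-1)^13 = -1


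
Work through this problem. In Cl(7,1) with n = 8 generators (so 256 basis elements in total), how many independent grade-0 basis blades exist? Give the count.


Number of grade-k basis blades in Cl(p,q) with n = p + q is C(n, k).
n = 7 + 1 = 8
C(8, 0) = 8! / (0! * 8!)
= 40320 / (1 * 40320)
= 1


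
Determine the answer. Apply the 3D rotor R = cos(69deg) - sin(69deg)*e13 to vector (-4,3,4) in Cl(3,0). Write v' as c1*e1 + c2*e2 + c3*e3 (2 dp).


Rotor R = cos(69deg) - sin(69deg)*e13
Rotation angle theta = 2 * 69 = 138 degrees in the e13 plane (e1 -> e3).
The component perpendicular to the plane (e2) is invariant: v'_2 = v2 = 3.00
cos(138deg) = -0.7431, sin(138deg) = 0.6691
v'_1 = v1*cos(theta) - v3*sin(theta) = -4*(-0.7431) - 4*0.6691 = 0.30
v'_3 = v1*sin(theta) + v3*cos(theta) = -4*0.6691 + 4*(-0.7431) = -5.65
v' = 0.30*e1 + 3.00*e2 - 5.65*e3


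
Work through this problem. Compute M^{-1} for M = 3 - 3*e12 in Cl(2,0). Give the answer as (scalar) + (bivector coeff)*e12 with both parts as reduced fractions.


M = 3 - 3*e12, where e12^2 = -1.
Since M commutes with its reverse ~M = a - b*e12, M * ~M = a^2 - b^2*e12^2 = a^2 + b^2.
So M^{-1} = ~M / (a^2 + b^2) = (a - b*e12)/(a^2 + b^2).
a^2 + b^2 = 9 + 9 = 18
Scalar part = 3/18 = 1/6
Bivector coeff = 3/18 = 1/6
M^{-1} = 1/6 + 1/6*e12


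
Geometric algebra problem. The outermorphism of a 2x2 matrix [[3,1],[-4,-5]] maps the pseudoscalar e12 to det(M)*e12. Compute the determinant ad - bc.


The outermorphism of a linear map f sends e1^e2 to f(e1)^f(e2).
f(e1) = 3*e1 - 4*e2
f(e2) = 1*e1 - 5*e2
f(e1) ^ f(e2) = (3*e1 - 4*e2) ^ (1*e1 - 5*e2)
= 3*(-5)*e12 + (-4)*1*e21
= (-15 - (-4))*e12
= -11*e12
Coefficient = -11


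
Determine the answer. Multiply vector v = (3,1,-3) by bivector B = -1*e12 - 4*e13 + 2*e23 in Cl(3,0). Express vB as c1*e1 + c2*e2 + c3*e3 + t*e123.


vB has grade-1 (vector) and grade-3 (trivector) parts: vB = (v _| B) + (v ^ B).
Vector part <vB>_1:
  e1: -v2*b12 - v3*b13 = -(1)*(-1) - (-3)*(-4) = -11
  e2: v1*b12 - v3*b23 = (3)*(-1) - (-3)*(2) = 3
  e3: v1*b13 + v2*b23 = (3)*(-4) + (1)*(2) = -10
Trivector part <vB>_3:
  e123: v1*b23 - v2*b13 + v3*b12 = (3)*(2) - (1)*(-4) + (-3)*(-1) = 13
vB = -11*e1 + 3*e2 - 10*e3 + 13*e123


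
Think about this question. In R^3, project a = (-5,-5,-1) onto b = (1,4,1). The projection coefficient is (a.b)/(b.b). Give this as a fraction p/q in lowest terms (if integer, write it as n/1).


Projection coefficient = (a . b) / (b . b)
a . b = (-5)*1 + (-5)*4 + (-1)*1
= -5 + (-20) + (-1) = -26
b . b = 1^2 + 4^2 + 1^2
= 1 + 16 + 1 = 18
Coefficient = -26/18
In lowest terms: -13/9


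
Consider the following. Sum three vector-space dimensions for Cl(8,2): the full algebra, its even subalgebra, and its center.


n = 8 + 2 = 10
Total dim = 2^10 = 1024
Even subalgebra dim = 2^9 = 512
n is even, so center dim = 1
Sum = 1024 + 512 + 1 = 1537


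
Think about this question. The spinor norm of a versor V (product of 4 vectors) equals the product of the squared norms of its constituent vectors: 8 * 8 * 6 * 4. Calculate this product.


Spinor norm N(V) = |v1|^2 * |v2|^2 * ... * |v4|^2
= 8 * 8 * 6 * 4
Running product: 8, 64, 384, 1536
N(V) = 1536


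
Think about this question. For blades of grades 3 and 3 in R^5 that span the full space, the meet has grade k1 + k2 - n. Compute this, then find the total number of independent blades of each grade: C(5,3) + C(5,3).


Meet grade = grade(A) + grade(B) - n
= 3 + 3 - 5 = 1
C(5,3) = 10
C(5,3) = 10
dim_A + dim_B = 10 + 10 = 20


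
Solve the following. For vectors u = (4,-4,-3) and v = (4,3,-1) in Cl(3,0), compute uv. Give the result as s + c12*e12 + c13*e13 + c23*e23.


In Cl(3,0): e_i^2 = 1, e_ie_j = -e_je_i for i != j.
Scalar part = u . v = 4*4 + (-4)*3 + (-3)*(-1)
= 16 + (-12) + 3 = 7
e12 coeff = 4*3 - (-4)*4 = 12 - (-16) = 28
e13 coeff = 4*(-1) - (-3)*4 = -4 - (-12) = 8
e23 coeff = (-4)*(-1) - (-3)*3 = 4 - (-9) = 13
uv = 7 + 28*e12 + 8*e13 + 13*e23


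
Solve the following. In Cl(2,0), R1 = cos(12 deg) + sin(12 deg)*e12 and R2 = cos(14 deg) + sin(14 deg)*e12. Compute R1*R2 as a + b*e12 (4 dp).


Same-plane rotors commute and their half-angles add:
R1*R2 = cos(a1 + a2) + sin(a1 + a2)*e12.
a1 + a2 = 12 + 14 = 26 deg
cos(26 deg) = 0.8988
sin(26 deg) = 0.4384
R1*R2 = 0.8988 + 0.4384*e12


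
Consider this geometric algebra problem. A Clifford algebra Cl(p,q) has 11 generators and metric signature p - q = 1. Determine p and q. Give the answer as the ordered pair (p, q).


We need p + q = 11 and p - q = 1.
Adding: 2p = 11 + 1 = 12, so p = 6.
Then q = 11 - 6 = 5.
(p, q) = (6, 5)


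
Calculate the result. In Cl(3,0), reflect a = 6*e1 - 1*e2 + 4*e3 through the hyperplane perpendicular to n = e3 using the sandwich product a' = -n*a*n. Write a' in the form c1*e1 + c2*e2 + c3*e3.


Reflection formula: a' = -n*a*n, with n = e3 (unit vector, n^2 = 1).
For reflection through hyperplane perp to e3:
The component along e3 flips sign, others stay.
a = (6, -1, 4)
a' = (6, -1, -4)
a' = 6*e1 - 1*e2 - 4*e3


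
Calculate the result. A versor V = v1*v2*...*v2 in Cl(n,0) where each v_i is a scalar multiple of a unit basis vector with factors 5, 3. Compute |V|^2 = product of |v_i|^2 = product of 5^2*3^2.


Each vector v_i has |v_i|^2 = s_i^2
Squared scales: 5^2 = 25, 3^2 = 9
|V|^2 = 25 * 9
= 225


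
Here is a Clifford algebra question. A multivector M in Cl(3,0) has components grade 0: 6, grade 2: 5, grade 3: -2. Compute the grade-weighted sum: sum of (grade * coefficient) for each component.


Grade-weighted sum = sum of grade_k * coefficient_k
0*6 = 0
2*5 = 10
3*(-2) = -6
Total = 0 + 10 + (-6) = 4


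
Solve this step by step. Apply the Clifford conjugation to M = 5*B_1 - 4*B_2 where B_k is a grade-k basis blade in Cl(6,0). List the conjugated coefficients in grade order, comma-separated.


Clifford conjugate sign for grade k: (-1)^(k(k+1)/2)
Grade 1: (-1)^(1*2/2) = (-1)^1 = -1, coeff 5 -> -5
Grade 2: (-1)^(2*3/2) = (-1)^3 = -1, coeff -4 -> 4
Conjugated coefficients: -5, 4


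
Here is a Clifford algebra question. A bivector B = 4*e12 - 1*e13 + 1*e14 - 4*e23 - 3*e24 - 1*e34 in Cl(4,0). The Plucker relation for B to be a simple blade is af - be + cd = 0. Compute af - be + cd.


Plucker relation: af - be + cd
a*f = 4*(-1) = -4
b*e = (-1)*(-3) = 3
c*d = 1*(-4) = -4
af - be + cd = -4 - 3 + (-4)
= -11


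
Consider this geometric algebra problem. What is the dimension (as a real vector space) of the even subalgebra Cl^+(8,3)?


Even subalgebra dimension = 2^(n-1)
n = 8 + 3 = 11
2^(11 - 1) = 2^10 = 1024
Verification: sum of C(11,k) for even k = 1 + 55 + 330 + 462 + 165 + 11 = 1024
Result = 1024


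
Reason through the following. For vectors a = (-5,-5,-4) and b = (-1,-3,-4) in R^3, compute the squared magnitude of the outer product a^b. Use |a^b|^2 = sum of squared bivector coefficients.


a wedge b = (a1*b2 - a2*b1)*e12 + (a1*b3 - a3*b1)*e13 + (a2*b3 - a3*b2)*e23
e12 coeff: (-5)*(-3) - (-5)*(-1) = 15 - 5 = 10
e13 coeff: (-5)*(-4) - (-4)*(-1) = 20 - 4 = 16
e23 coeff: (-5)*(-4) - (-4)*(-3) = 20 - 12 = 8
|a wedge b|^2 = 10^2 + 16^2 + 8^2
= 100 + 256 + 64
= 420


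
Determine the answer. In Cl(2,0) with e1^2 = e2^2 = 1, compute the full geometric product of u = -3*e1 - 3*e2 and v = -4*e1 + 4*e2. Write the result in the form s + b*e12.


Expand: (-3*e1 - 3*e2)(-4*e1 + 4*e2)
= (-3)*(-4)*e1e1 + (-3)*4*e1e2 + (-3)*(-4)*e2e1 + (-3)*4*e2e2
Using e1^2 = e2^2 = 1, e2e1 = -e1e2:
Scalar part s = (-3)*(-4) + (-3)*4 = 12 + (-12) = 0
Bivector part b = (-3)*4 - (-3)*(-4) = -12 - 12 = -24
uv = 0 - 24*e12


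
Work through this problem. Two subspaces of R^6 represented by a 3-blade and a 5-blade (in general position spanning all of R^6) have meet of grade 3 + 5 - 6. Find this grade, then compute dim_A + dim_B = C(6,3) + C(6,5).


Meet grade = grade(A) + grade(B) - n
= 3 + 5 - 6 = 2
C(6,3) = 20
C(6,5) = 6
dim_A + dim_B = 20 + 6 = 26


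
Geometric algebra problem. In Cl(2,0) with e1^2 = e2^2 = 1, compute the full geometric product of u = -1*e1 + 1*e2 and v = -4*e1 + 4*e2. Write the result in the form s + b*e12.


Expand: (-1*e1 + 1*e2)(-4*e1 + 4*e2)
= (-1)*(-4)*e1e1 + (-1)*4*e1e2 + 1*(-4)*e2e1 + 1*4*e2e2
Using e1^2 = e2^2 = 1, e2e1 = -e1e2:
Scalar part s = (-1)*(-4) + 1*4 = 4 + 4 = 8
Bivector part b = (-1)*4 - 1*(-4) = -4 - (-4) = 0
uv = 8 + 0*e12


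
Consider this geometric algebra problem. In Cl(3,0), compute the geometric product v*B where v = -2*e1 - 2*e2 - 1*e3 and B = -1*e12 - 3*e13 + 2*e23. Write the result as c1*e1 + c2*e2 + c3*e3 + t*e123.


vB has grade-1 (vector) and grade-3 (trivector) parts: vB = (v _| B) + (v ^ B).
Vector part <vB>_1:
  e1: -v2*b12 - v3*b13 = -(-2)*(-1) - (-1)*(-3) = -5
  e2: v1*b12 - v3*b23 = (-2)*(-1) - (-1)*(2) = 4
  e3: v1*b13 + v2*b23 = (-2)*(-3) + (-2)*(2) = 2
Trivector part <vB>_3:
  e123: v1*b23 - v2*b13 + v3*b12 = (-2)*(2) - (-2)*(-3) + (-1)*(-1) = -9
vB = -5*e1 + 4*e2 + 2*e3 - 9*e123


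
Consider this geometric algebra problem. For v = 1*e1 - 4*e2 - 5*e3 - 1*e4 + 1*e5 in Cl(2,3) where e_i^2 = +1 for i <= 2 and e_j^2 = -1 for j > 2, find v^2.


v^2 = sum of c_i^2 * e_i^2
Positive signature terms (e_i^2 = +1): 1^2 + (-4)^2 = 17
Negative signature terms (e_j^2 = -1): (-5)^2 + (-1)^2 + 1^2 = 27
v^2 = 17 - 27 = -10


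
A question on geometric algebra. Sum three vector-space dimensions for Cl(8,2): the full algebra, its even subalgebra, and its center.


n = 8 + 2 = 10
Total dim = 2^10 = 1024
Even subalgebra dim = 2^9 = 512
n is even, so center dim = 1
Sum = 1024 + 512 + 1 = 1537


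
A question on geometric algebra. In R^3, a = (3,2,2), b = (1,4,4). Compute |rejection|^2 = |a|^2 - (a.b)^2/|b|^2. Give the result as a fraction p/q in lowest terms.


|a|^2 = 3^2 + 2^2 + 2^2 = 17
|b|^2 = 1^2 + 4^2 + 4^2 = 33
a . b = 3*1 + 2*4 + 2*4 = 19
(a.b)^2 = 19^2 = 361
|rej|^2 = 17 - 361/33
= (561 - 361)/33
= 200/33
In lowest terms: 200/33


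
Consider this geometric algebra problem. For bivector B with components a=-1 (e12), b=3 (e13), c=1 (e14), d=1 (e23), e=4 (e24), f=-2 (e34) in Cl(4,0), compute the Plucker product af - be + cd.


Plucker relation: af - be + cd
a*f = (-1)*(-2) = 2
b*e = 3*4 = 12
c*d = 1*1 = 1
af - be + cd = 2 - 12 + 1
= -9


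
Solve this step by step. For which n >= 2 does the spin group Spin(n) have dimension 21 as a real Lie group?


dim Spin(n) = dim so(n) = n(n-1)/2.
Solve n(n-1)/2 = 21, i.e. n^2 - n - 42 = 0.
Discriminant = 1 + 8*21 = 169
n = (1 + sqrt(169))/2 = (1 + 13)/2 = 7


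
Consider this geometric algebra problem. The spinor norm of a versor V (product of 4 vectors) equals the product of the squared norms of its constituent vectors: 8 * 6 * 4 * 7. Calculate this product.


Spinor norm N(V) = |v1|^2 * |v2|^2 * ... * |v4|^2
= 8 * 6 * 4 * 7
Running product: 8, 48, 192, 1344
N(V) = 1344


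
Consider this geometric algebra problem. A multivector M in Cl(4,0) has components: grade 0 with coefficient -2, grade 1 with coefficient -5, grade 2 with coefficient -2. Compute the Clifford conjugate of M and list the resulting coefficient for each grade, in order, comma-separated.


Clifford conjugate sign for grade k: (-1)^(k(k+1)/2)
Grade 0: (-1)^(0*1/2) = (-1)^0 = 1, coeff -2 -> -2
Grade 1: (-1)^(1*2/2) = (-1)^1 = -1, coeff -5 -> 5
Grade 2: (-1)^(2*3/2) = (-1)^3 = -1, coeff -2 -> 2
Conjugated coefficients: -2, 5, 2


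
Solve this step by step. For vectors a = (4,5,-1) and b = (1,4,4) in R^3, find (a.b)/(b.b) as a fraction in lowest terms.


Projection coefficient = (a . b) / (b . b)
a . b = 4*1 + 5*4 + (-1)*4
= 4 + 20 + (-4) = 20
b . b = 1^2 + 4^2 + 4^2
= 1 + 16 + 16 = 33
Coefficient = 20/33
In lowest terms: 20/33


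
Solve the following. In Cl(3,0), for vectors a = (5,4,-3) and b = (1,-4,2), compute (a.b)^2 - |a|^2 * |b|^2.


a . b = 5*1 + 4*(-4) + (-3)*2
= 5 + (-16) + (-6) = -17
|a|^2 = 5^2 + 4^2 + (-3)^2 = 50
|b|^2 = 1^2 + (-4)^2 + 2^2 = 21
(a.b)^2 = (-17)^2 = 289
|a|^2 * |b|^2 = 50 * 21 = 1050
Result = 289 - 1050 = -761


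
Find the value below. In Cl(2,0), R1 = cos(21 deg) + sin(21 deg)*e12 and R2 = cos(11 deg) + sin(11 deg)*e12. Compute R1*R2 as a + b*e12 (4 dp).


Same-plane rotors commute and their half-angles add:
R1*R2 = cos(a1 + a2) + sin(a1 + a2)*e12.
a1 + a2 = 21 + 11 = 32 deg
cos(32 deg) = 0.8480
sin(32 deg) = 0.5299
R1*R2 = 0.8480 + 0.5299*e12


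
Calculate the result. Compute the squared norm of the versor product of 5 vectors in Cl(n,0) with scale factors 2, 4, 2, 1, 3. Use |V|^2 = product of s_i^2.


Each vector v_i has |v_i|^2 = s_i^2
Squared scales: 2^2 = 4, 4^2 = 16, 2^2 = 4, 1^2 = 1, 3^2 = 9
|V|^2 = 4 * 16 * 4 * 1 * 9
= 2304


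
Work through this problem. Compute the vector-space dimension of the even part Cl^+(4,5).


Even subalgebra dimension = 2^(n-1)
n = 4 + 5 = 9
2^(9 - 1) = 2^8 = 256
Verification: sum of C(9,k) for even k = 1 + 36 + 126 + 84 + 9 = 256
Result = 256


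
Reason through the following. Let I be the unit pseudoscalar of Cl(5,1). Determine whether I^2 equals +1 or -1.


The pseudoscalar I = e1...e_n (product of all n generators) of Cl(p,q) satisfies I^2 = (-1)^(q + n(n-1)/2).
p = 5, q = 1, n = p + q = 6
n(n-1)/2 = 6 * 5 / 2 = 15
Exponent = q + n(n-1)/2 = 1 + 15 = 16
I^2 = (-1)^16 = +1


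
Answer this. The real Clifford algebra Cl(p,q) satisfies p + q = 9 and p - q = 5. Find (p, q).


We need p + q = 9 and p - q = 5.
Adding: 2p = 9 + 5 = 14, so p = 7.
Then q = 9 - 7 = 2.
(p, q) = (7, 2)


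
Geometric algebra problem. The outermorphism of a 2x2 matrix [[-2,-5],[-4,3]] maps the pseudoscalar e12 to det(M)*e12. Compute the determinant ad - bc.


The outermorphism of a linear map f sends e1^e2 to f(e1)^f(e2).
f(e1) = -2*e1 - 4*e2
f(e2) = -5*e1 + 3*e2
f(e1) ^ f(e2) = (-2*e1 - 4*e2) ^ (-5*e1 + 3*e2)
= (-2)*3*e12 + (-4)*(-5)*e21
= (-6 - 20)*e12
= -26*e12
Coefficient = -26


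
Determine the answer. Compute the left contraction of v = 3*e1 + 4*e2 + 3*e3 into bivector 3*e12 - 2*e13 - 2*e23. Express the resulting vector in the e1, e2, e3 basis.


Left contraction v _| B = <vB>_1 (grade-1 part of the geometric product vB).
Using e1_|e12 = e2, e2_|e12 = -e1, e1_|e13 = e3, e3_|e13 = -e1, e2_|e23 = e3, e3_|e23 = -e2:
e1 coeff: -v2*b12 - v3*b13 = -(4)*(3) - (3)*(-2) = -6
e2 coeff: v1*b12 - v3*b23 = (3)*(3) - (3)*(-2) = 15
e3 coeff: v1*b13 + v2*b23 = (3)*(-2) + (4)*(-2) = -14
v _| B = -6*e1 + 15*e2 - 14*e3


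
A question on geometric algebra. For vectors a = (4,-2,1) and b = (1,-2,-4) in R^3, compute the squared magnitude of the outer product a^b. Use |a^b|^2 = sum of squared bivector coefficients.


a wedge b = (a1*b2 - a2*b1)*e12 + (a1*b3 - a3*b1)*e13 + (a2*b3 - a3*b2)*e23
e12 coeff: 4*(-2) - (-2)*1 = -8 - (-2) = -6
e13 coeff: 4*(-4) - 1*1 = -16 - 1 = -17
e23 coeff: (-2)*(-4) - 1*(-2) = 8 - (-2) = 10
|a wedge b|^2 = (-6)^2 + (-17)^2 + 10^2
= 36 + 289 + 100
= 425


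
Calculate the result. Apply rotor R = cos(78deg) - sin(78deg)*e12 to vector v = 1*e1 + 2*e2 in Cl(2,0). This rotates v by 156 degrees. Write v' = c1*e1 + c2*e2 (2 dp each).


Rotor R = cos(78deg) - sin(78deg)*e12
Rotation angle theta = 2 * 78 = 156 degrees
v' = R*v*~R rotates v by theta.
cos(156deg) = -0.9135, sin(156deg) = 0.4067
v'_1 = 1*cos(156deg) - 2*sin(156deg)
= 1*(-0.9135) - 2*0.4067
= -1.73
v'_2 = 1*sin(156deg) + 2*cos(156deg)
= 1*0.4067 + 2*(-0.9135)
= -1.42
v' = -1.73*e1 - 1.42*e2


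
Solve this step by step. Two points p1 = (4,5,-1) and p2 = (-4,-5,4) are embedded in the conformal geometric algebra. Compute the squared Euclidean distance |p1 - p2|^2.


p1 - p2 = (8, 10, -5)
|p1 - p2|^2 = 8^2 + 10^2 + (-5)^2
= 64 + 100 + 25
= 189


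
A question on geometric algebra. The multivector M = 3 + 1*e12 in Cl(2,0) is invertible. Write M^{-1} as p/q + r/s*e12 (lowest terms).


M = 3 + 1*e12, where e12^2 = -1.
Since M commutes with its reverse ~M = a - b*e12, M * ~M = a^2 - b^2*e12^2 = a^2 + b^2.
So M^{-1} = ~M / (a^2 + b^2) = (a - b*e12)/(a^2 + b^2).
a^2 + b^2 = 9 + 1 = 10
Scalar part = 3/10 = 3/10
Bivector coeff = -1/10 = -1/10
M^{-1} = 3/10 - 1/10*e12


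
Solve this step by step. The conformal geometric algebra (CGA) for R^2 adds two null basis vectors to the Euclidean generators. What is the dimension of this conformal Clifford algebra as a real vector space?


The conformal model of R^2 uses Cl(3,1): the 2 Euclidean generators plus two extra orthogonal generators e+ (e+^2 = +1) and e- (e-^2 = -1), from which the null vectors e0, einf are built.
Number of generators m = 2 + 2 = 4.
dim Cl(p,q) = 2^m = 2^4 = 16


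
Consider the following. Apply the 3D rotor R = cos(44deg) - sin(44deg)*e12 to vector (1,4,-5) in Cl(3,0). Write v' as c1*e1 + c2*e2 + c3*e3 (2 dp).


Rotor R = cos(44deg) - sin(44deg)*e12
Rotation angle theta = 2 * 44 = 88 degrees in the e12 plane (e1 -> e2).
The component perpendicular to the plane (e3) is invariant: v'_3 = v3 = -5.00
cos(88deg) = 0.0349, sin(88deg) = 0.9994
v'_1 = v1*cos(theta) - v2*sin(theta) = 1*0.0349 - 4*0.9994 = -3.96
v'_2 = v1*sin(theta) + v2*cos(theta) = 1*0.9994 + 4*0.0349 = 1.14
v' = -3.96*e1 + 1.14*e2 - 5.00*e3


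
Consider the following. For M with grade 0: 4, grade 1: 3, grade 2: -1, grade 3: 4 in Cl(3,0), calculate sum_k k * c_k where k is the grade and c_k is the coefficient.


Grade-weighted sum = sum of grade_k * coefficient_k
0*4 = 0
1*3 = 3
2*(-1) = -2
3*4 = 12
Total = 0 + 3 + (-2) + 12 = 13


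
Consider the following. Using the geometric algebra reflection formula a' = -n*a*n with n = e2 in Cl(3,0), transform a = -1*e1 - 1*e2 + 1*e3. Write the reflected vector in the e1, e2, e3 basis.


Reflection formula: a' = -n*a*n, with n = e2 (unit vector, n^2 = 1).
For reflection through hyperplane perp to e2:
The component along e2 flips sign, others stay.
a = (-1, -1, 1)
a' = (-1, 1, 1)
a' = -1*e1 + 1*e2 + 1*e3


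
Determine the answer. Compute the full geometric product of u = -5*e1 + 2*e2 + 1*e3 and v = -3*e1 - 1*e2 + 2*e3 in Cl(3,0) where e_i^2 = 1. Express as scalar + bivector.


In Cl(3,0): e_i^2 = 1, e_ie_j = -e_je_i for i != j.
Scalar part = u . v = (-5)*(-3) + 2*(-1) + 1*2
= 15 + (-2) + 2 = 15
e12 coeff = (-5)*(-1) - 2*(-3) = 5 - (-6) = 11
e13 coeff = (-5)*2 - 1*(-3) = -10 - (-3) = -7
e23 coeff = 2*2 - 1*(-1) = 4 - (-1) = 5
uv = 15 + 11*e12 - 7*e13 + 5*e23


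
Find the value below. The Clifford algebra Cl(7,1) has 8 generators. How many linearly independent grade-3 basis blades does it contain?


Number of grade-k basis blades in Cl(p,q) with n = p + q is C(n, k).
n = 7 + 1 = 8
C(8, 3) = 8! / (3! * 5!)
= 40320 / (6 * 120)
= 56


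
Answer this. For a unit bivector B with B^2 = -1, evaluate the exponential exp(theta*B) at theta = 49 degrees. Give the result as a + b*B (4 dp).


For a unit bivector B with B^2 = -1, the exponential series gives
e^(theta*B) = cos(theta) + sin(theta)*B (the GA analogue of Euler's formula).
theta = 49 degrees = 0.855211 rad
cos(49 deg) = 0.6561
sin(49 deg) = 0.7547
exp(theta*B) = 0.6561 + 0.7547*B


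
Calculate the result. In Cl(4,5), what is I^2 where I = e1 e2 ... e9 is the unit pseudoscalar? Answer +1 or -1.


The pseudoscalar I = e1...e_n (product of all n generators) of Cl(p,q) satisfies I^2 = (-1)^(q + n(n-1)/2).
p = 4, q = 5, n = p + q = 9
n(n-1)/2 = 9 * 8 / 2 = 36
Exponent = q + n(n-1)/2 = 5 + 36 = 41
I^2 = (-1)^41 = -1


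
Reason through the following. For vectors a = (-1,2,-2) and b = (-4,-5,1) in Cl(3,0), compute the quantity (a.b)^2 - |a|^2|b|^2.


a . b = (-1)*(-4) + 2*(-5) + (-2)*1
= 4 + (-10) + (-2) = -8
|a|^2 = (-1)^2 + 2^2 + (-2)^2 = 9
|b|^2 = (-4)^2 + (-5)^2 + 1^2 = 42
(a.b)^2 = (-8)^2 = 64
|a|^2 * |b|^2 = 9 * 42 = 378
Result = 64 - 378 = -314


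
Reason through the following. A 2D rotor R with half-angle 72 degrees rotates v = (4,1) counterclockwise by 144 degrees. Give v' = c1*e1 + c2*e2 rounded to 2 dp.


Rotor R = cos(72deg) - sin(72deg)*e12
Rotation angle theta = 2 * 72 = 144 degrees
v' = R*v*~R rotates v by theta.
cos(144deg) = -0.8090, sin(144deg) = 0.5878
v'_1 = 4*cos(144deg) - 1*sin(144deg)
= 4*(-0.8090) - 1*0.5878
= -3.82
v'_2 = 4*sin(144deg) + 1*cos(144deg)
= 4*0.5878 + 1*(-0.8090)
= 1.54
v' = -3.82*e1 + 1.54*e2


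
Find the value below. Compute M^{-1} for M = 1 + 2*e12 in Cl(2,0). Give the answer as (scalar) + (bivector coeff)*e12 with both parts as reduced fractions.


M = 1 + 2*e12, where e12^2 = -1.
Since M commutes with its reverse ~M = a - b*e12, M * ~M = a^2 - b^2*e12^2 = a^2 + b^2.
So M^{-1} = ~M / (a^2 + b^2) = (a - b*e12)/(a^2 + b^2).
a^2 + b^2 = 1 + 4 = 5
Scalar part = 1/5 = 1/5
Bivector coeff = -2/5 = -2/5
M^{-1} = 1/5 - 2/5*e12


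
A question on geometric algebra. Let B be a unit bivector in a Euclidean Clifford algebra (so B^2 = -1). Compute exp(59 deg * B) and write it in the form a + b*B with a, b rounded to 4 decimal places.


For a unit bivector B with B^2 = -1, the exponential series gives
e^(theta*B) = cos(theta) + sin(theta)*B (the GA analogue of Euler's formula).
theta = 59 degrees = 1.029744 rad
cos(59 deg) = 0.5150
sin(59 deg) = 0.8572
exp(theta*B) = 0.5150 + 0.8572*B


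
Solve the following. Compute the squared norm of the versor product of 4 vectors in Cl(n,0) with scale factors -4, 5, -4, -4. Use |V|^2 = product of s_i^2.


Each vector v_i has |v_i|^2 = s_i^2
Squared scales: (-4)^2 = 16, 5^2 = 25, (-4)^2 = 16, (-4)^2 = 16
|V|^2 = 16 * 25 * 16 * 16
= 102400


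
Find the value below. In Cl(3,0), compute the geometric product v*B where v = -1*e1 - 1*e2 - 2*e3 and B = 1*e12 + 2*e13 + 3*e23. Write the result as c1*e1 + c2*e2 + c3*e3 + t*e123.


vB has grade-1 (vector) and grade-3 (trivector) parts: vB = (v _| B) + (v ^ B).
Vector part <vB>_1:
  e1: -v2*b12 - v3*b13 = -(-1)*(1) - (-2)*(2) = 5
  e2: v1*b12 - v3*b23 = (-1)*(1) - (-2)*(3) = 5
  e3: v1*b13 + v2*b23 = (-1)*(2) + (-1)*(3) = -5
Trivector part <vB>_3:
  e123: v1*b23 - v2*b13 + v3*b12 = (-1)*(3) - (-1)*(2) + (-2)*(1) = -3
vB = 5*e1 + 5*e2 - 5*e3 - 3*e123


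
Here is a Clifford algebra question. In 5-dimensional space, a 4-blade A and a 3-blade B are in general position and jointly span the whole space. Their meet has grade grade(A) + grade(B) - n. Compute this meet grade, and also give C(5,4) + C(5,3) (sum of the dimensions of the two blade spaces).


Meet grade = grade(A) + grade(B) - n
= 4 + 3 - 5 = 2
C(5,4) = 5
C(5,3) = 10
dim_A + dim_B = 5 + 10 = 15


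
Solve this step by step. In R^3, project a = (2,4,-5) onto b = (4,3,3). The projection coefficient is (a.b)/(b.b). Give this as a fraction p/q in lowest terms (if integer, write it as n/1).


Projection coefficient = (a . b) / (b . b)
a . b = 2*4 + 4*3 + (-5)*3
= 8 + 12 + (-15) = 5
b . b = 4^2 + 3^2 + 3^2
= 16 + 9 + 9 = 34
Coefficient = 5/34
In lowest terms: 5/34


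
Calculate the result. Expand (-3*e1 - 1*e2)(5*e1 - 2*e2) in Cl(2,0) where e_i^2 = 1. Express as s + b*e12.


Expand: (-3*e1 - 1*e2)(5*e1 - 2*e2)
= (-3)*5*e1e1 + (-3)*(-2)*e1e2 + (-1)*5*e2e1 + (-1)*(-2)*e2e2
Using e1^2 = e2^2 = 1, e2e1 = -e1e2:
Scalar part s = (-3)*5 + (-1)*(-2) = -15 + 2 = -13
Bivector part b = (-3)*(-2) - (-1)*5 = 6 - (-5) = 11
uv = -13 + 11*e12


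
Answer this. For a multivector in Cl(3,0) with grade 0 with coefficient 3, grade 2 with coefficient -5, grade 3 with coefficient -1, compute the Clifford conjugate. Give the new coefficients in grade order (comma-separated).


Clifford conjugate sign for grade k: (-1)^(k(k+1)/2)
Grade 0: (-1)^(0*1/2) = (-1)^0 = 1, coeff 3 -> 3
Grade 2: (-1)^(2*3/2) = (-1)^3 = -1, coeff -5 -> 5
Grade 3: (-1)^(3*4/2) = (-1)^6 = 1, coeff -1 -> -1
Conjugated coefficients: 3, 5, -1


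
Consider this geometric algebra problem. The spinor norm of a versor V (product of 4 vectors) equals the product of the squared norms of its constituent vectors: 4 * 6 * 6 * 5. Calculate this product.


Spinor norm N(V) = |v1|^2 * |v2|^2 * ... * |v4|^2
= 4 * 6 * 6 * 5
Running product: 4, 24, 144, 720
N(V) = 720


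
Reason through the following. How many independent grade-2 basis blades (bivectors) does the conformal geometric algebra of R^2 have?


The conformal model of R^2 uses Cl(3,1) with m = 2 + 2 = 4 generators.
Number of grade-2 blades = C(m, 2) = C(4, 2)
= 4*3/2 = 6


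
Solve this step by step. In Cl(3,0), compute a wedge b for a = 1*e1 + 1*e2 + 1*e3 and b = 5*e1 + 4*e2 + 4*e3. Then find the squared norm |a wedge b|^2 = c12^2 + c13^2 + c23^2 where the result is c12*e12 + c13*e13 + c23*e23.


a wedge b = (a1*b2 - a2*b1)*e12 + (a1*b3 - a3*b1)*e13 + (a2*b3 - a3*b2)*e23
e12 coeff: 1*4 - 1*5 = 4 - 5 = -1
e13 coeff: 1*4 - 1*5 = 4 - 5 = -1
e23 coeff: 1*4 - 1*4 = 4 - 4 = 0
|a wedge b|^2 = (-1)^2 + (-1)^2 + 0^2
= 1 + 1 + 0
= 2


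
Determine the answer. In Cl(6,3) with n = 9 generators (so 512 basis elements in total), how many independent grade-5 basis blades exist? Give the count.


Number of grade-k basis blades in Cl(p,q) with n = p + q is C(n, k).
n = 6 + 3 = 9
C(9, 5) = 9! / (5! * 4!)
= 362880 / (120 * 24)
= 126


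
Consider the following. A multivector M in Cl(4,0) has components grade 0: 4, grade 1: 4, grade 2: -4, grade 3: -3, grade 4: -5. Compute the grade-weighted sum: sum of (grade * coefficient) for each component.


Grade-weighted sum = sum of grade_k * coefficient_k
0*4 = 0
1*4 = 4
2*(-4) = -8
3*(-3) = -9
4*(-5) = -20
Total = 0 + 4 + (-8) + (-9) + (-20) = -33


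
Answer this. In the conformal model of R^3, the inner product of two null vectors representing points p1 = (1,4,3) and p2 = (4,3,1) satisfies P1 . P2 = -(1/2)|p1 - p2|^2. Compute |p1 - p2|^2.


p1 - p2 = (-3, 1, 2)
|p1 - p2|^2 = (-3)^2 + 1^2 + 2^2
= 9 + 1 + 4
= 14


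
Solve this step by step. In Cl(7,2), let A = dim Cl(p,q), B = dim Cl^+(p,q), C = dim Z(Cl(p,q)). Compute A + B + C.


n = 7 + 2 = 9
Total dim = 2^9 = 512
Even subalgebra dim = 2^8 = 256
n is odd, so center dim = 2
Sum = 512 + 256 + 2 = 770


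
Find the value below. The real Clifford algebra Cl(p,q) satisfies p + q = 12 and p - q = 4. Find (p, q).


We need p + q = 12 and p - q = 4.
Adding: 2p = 12 + 4 = 16, so p = 8.
Then q = 12 - 8 = 4.
(p, q) = (8, 4)


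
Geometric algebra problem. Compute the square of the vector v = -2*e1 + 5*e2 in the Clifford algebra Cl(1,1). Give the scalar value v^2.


v^2 = sum of c_i^2 * e_i^2
Positive signature terms (e_i^2 = +1): (-2)^2 = 4
Negative signature terms (e_j^2 = -1): 5^2 = 25
v^2 = 4 - 25 = -21


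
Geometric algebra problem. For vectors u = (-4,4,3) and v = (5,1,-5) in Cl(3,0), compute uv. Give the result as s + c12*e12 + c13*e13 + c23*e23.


In Cl(3,0): e_i^2 = 1, e_ie_j = -e_je_i for i != j.
Scalar part = u . v = (-4)*5 + 4*1 + 3*(-5)
= -20 + 4 + (-15) = -31
e12 coeff = (-4)*1 - 4*5 = -4 - 20 = -24
e13 coeff = (-4)*(-5) - 3*5 = 20 - 15 = 5
e23 coeff = 4*(-5) - 3*1 = -20 - 3 = -23
uv = -31 - 24*e12 + 5*e13 - 23*e23


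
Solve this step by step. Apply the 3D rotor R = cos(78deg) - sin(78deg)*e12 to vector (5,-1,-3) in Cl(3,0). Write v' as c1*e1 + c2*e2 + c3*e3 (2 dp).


Rotor R = cos(78deg) - sin(78deg)*e12
Rotation angle theta = 2 * 78 = 156 degrees in the e12 plane (e1 -> e2).
The component perpendicular to the plane (e3) is invariant: v'_3 = v3 = -3.00
cos(156deg) = -0.9135, sin(156deg) = 0.4067
v'_1 = v1*cos(theta) - v2*sin(theta) = 5*(-0.9135) - (-1)*0.4067 = -4.16
v'_2 = v1*sin(theta) + v2*cos(theta) = 5*0.4067 + (-1)*(-0.9135) = 2.95
v' = -4.16*e1 + 2.95*e2 - 3.00*e3


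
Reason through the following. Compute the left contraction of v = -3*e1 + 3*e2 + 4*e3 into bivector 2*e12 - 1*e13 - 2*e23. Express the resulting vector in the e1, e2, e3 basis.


Left contraction v _| B = <vB>_1 (grade-1 part of the geometric product vB).
Using e1_|e12 = e2, e2_|e12 = -e1, e1_|e13 = e3, e3_|e13 = -e1, e2_|e23 = e3, e3_|e23 = -e2:
e1 coeff: -v2*b12 - v3*b13 = -(3)*(2) - (4)*(-1) = -2
e2 coeff: v1*b12 - v3*b23 = (-3)*(2) - (4)*(-2) = 2
e3 coeff: v1*b13 + v2*b23 = (-3)*(-1) + (3)*(-2) = -3
v _| B = -2*e1 + 2*e2 - 3*e3


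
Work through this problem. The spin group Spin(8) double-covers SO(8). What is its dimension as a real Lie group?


Spin(n) double-covers SO(n); both have Lie algebra so(n) of dimension n(n-1)/2.
n = 8
n(n-1) = 8 * 7 = 56
dim Spin(8) = 56/2 = 28


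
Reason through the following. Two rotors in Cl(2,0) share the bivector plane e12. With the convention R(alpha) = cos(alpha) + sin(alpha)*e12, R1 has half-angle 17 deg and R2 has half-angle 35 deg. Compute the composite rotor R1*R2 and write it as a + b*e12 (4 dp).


Same-plane rotors commute and their half-angles add:
R1*R2 = cos(a1 + a2) + sin(a1 + a2)*e12.
a1 + a2 = 17 + 35 = 52 deg
cos(52 deg) = 0.6157
sin(52 deg) = 0.7880
R1*R2 = 0.6157 + 0.7880*e12
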